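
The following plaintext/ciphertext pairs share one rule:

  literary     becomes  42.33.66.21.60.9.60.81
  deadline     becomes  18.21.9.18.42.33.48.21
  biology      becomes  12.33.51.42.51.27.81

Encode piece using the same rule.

54.33.21.15.21

With a=1..z=26, the number is 3·pos + 6.
Applying it to piece: p=16→54, i=9→33, e=5→21, c=3→15, e=5→21.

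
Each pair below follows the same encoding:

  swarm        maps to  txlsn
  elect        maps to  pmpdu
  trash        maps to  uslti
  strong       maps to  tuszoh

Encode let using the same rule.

mpu

The rule splits by letter class: vowels +11, consonants +1.
For let: l(cons)+1=m, e(vowel)+11=p, t(cons)+1=u.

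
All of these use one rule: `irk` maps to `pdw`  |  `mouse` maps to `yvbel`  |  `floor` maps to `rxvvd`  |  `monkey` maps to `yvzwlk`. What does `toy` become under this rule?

The shift depends on letter class: consonant r→d is +12, but vowel i→p is +7. The rule splits by letter class: vowels +7, consonants +12.
Applying it to toy: t(cons)+12=f, o(vowel)+7=v, y(cons)+12=k.

fvk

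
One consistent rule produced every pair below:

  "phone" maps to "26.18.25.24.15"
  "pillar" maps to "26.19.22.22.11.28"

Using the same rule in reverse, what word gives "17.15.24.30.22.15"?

p is letter #16 and maps to 26: an offset of 10. Each letter is replaced by its alphabet position (a=1..z=26) + 10.
Reversing it on 17.15.24.30.22.15: 17→(17−10)÷1=7=g, 15→(15−10)÷1=5=e, 24→(24−10)÷1=14=n, 30→(30−10)÷1=20=t, 22→(22−10)÷1=12=l, 15→(15−10)÷1=5=e.

gentle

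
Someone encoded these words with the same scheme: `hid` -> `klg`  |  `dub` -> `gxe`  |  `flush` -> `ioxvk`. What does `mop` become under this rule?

Compare letters: h→k is +3, i→l is +3, d→g is +3 — a constant shift. This is a Caesar cipher with shift 3.
For mop: m+3=p, o+3=r, p+3=s.

prs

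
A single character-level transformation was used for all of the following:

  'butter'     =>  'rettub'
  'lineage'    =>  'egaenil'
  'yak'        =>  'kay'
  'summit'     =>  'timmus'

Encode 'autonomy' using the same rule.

The output letters match the input read backwards: butter reversed is rettub. It's just the letters in reverse order.
For autonomy: reverse → ymonotua.

ymonotua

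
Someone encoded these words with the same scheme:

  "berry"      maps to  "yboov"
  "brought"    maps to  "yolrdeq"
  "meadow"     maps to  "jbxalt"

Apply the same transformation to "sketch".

Compare letters: b→y is +23, e→b is +23, r→o is +23 — a constant shift. It's a constant shift of +23 (ROT23).
For sketch: s+23=p, k+23=h, e+23=b, t+23=q, c+23=z, h+23=e.

phbqze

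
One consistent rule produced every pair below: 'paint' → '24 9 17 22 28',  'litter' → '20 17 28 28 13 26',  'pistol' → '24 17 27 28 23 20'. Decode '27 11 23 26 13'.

score

p is letter #16 and maps to 24: an offset of 8. The number is (letter's place in the alphabet, a=1) + 8.
Undoing it on 27 11 23 26 13: 27→(27−8)÷1=19=s, 11→(11−8)÷1=3=c, 23→(23−8)÷1=15=o, 26→(26−8)÷1=18=r, 13→(13−8)÷1=5=e.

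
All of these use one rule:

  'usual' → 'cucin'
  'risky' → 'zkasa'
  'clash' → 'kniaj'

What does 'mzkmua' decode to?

excess

It's a Vigenère-style cipher with numeric key [8,2,8]: position i shifts by key[i mod 3].
Decoding mzkmua: m−8=e, z−2=x, k−8=c, m−8=e, u−2=s, a−8=s.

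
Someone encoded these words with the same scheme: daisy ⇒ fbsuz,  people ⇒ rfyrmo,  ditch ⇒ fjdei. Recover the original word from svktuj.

Shifts by position in daisy: pos 0: d→f (+2), pos 1: a→b (+1), pos 2: i→s (+10), pos 3: s→u (+2), pos 4: y→z (+1) — repeating every 3. It's a Vigenère-style cipher with numeric key [2,1,10]: position i shifts by key[i mod 3].
Reversing it on svktuj: s−2=q, v−1=u, k−10=a, t−2=r, u−1=t, j−10=z.

quartz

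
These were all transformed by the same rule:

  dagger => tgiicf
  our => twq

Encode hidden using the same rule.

pgffkj

The output letters match the input read backwards, each shifted +2: dagger reversed is reggad. Read the word backwards and shift each letter +2.
On hidden: reverse → neddih; then shift: n+2=p, e+2=g, d+2=f, d+2=f, i+2=k, h+2=j.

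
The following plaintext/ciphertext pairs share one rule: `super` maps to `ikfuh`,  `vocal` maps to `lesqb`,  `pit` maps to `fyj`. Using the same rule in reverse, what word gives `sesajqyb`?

cocktail

Compare letters: s→i is +16, u→k is +16, p→f is +16 — a constant shift. This is a Caesar cipher with shift 16.
Undoing it on sesajqyb: s−16=c, e−16=o, s−16=c, a−16=k, j−16=t, q−16=a, y−16=i, b−16=l.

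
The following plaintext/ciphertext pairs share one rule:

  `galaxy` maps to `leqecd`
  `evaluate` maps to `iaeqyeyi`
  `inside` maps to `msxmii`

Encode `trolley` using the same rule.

ywsqqid

The shift depends on letter class: consonant g→l is +5, but vowel a→e is +4. Vowels shift forward by 4 and consonants shift forward by 5.
For trolley: t(cons)+5=y, r(cons)+5=w, o(vowel)+4=s, l(cons)+5=q, l(cons)+5=q, e(vowel)+4=i, y(cons)+5=d.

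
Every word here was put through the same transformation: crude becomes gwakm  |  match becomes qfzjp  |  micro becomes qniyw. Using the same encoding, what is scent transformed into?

whkub

Each letter shifts forward by (position + 4), i.e. 4, 5, 6, … — the shift grows by one for each successive letter.
Applying it to scent: s+4=w, c+5=h, e+6=k, n+7=u, t+8=b.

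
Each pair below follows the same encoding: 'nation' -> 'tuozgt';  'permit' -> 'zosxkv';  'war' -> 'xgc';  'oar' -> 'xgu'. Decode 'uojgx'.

The output letters match the input read backwards, each shifted +6: nation reversed is noitan. The word is reversed, then every letter is shifted forward by 6.
Reversing it on uojgx: shift back: u−6=o, o−6=i, j−6=d, g−6=a, x−6=r → oidar; then reverse → radio.

radio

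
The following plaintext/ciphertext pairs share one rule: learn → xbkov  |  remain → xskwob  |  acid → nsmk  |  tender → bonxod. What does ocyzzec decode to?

Read the word backwards and shift each letter +10.
Decoding ocyzzec: shift back: o−10=e, c−10=s, y−10=o, z−10=p, z−10=p, e−10=u, c−10=s → esoppus; then reverse → suppose.

suppose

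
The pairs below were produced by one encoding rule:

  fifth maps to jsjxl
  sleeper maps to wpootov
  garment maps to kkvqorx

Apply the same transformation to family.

The rule splits by letter class: vowels +10, consonants +4.
For family: f(cons)+4=j, a(vowel)+10=k, m(cons)+4=q, i(vowel)+10=s, l(cons)+4=p, y(cons)+4=c.

jkqspc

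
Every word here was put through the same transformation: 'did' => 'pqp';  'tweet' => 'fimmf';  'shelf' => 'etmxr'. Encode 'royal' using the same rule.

The shift depends on letter class: consonant d→p is +12, but vowel i→q is +8. Vowels shift forward by 8 and consonants shift forward by 12.
Applying it to royal: r(cons)+12=d, o(vowel)+8=w, y(cons)+12=k, a(vowel)+8=i, l(cons)+12=x.

dwkix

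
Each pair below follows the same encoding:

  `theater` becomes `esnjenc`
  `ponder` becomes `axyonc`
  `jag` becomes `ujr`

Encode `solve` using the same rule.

Vowels shift forward by 9 and consonants shift forward by 11.
On solve: s(cons)+11=d, o(vowel)+9=x, l(cons)+11=w, v(cons)+11=g, e(vowel)+9=n.

dxwgn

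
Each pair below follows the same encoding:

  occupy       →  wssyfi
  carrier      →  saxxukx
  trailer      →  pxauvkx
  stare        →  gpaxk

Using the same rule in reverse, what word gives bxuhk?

o(14)→w(22) and c(2)→s(18) fit y≡9x+0 (mod 26); the inverse of 9 mod 26 is 3. Treating letters as 0–25, the rule is x ↦ 9x + 0 (mod 26).
Reversing it on bxuhk: b(1)→3·(1−0)≡3=d; x(23)→3·(23−0)≡17=r; u(20)→3·(20−0)≡8=i; h(7)→3·(7−0)≡21=v; k(10)→3·(10−0)≡4=e (all mod 26).

drive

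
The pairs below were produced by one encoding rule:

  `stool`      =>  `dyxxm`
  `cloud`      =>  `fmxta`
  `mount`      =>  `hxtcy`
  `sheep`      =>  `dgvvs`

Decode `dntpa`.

s(18)→d(3) and t(19)→y(24) fit y≡21x+15 (mod 26); the inverse of 21 mod 26 is 5. Treating letters as 0–25, the rule is x ↦ 21x + 15 (mod 26).
Decoding dntpa: d(3)→5·(3−15)≡18=s; n(13)→5·(13−15)≡16=q; t(19)→5·(19−15)≡20=u; p(15)→5·(15−15)≡0=a; a(0)→5·(0−15)≡3=d (all mod 26).

squad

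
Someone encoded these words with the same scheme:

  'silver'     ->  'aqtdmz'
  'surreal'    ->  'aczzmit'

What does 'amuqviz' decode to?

Compare letters: s→a is +8, i→q is +8, l→t is +8 — a constant shift. Each letter is shifted forward by 8 in the alphabet (a Caesar shift of +8).
Undoing it on amuqviz: a−8=s, m−8=e, u−8=m, q−8=i, v−8=n, i−8=a, z−8=r.

seminar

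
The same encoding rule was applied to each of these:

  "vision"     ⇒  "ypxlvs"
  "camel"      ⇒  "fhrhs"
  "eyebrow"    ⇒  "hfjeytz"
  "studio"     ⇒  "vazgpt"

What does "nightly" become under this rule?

qplkaqb

Shifts by position in vision: pos 0: v→y (+3), pos 1: i→p (+7), pos 2: s→x (+5), pos 3: i→l (+3), pos 4: o→v (+7), pos 5: n→s (+5) — repeating every 3. The shifts repeat in a cycle of length 3: positions 0,1,… shift by +3, +7, +5, then the pattern repeats.
On nightly: n+3=q, i+7=p, g+5=l, h+3=k, t+7=a, l+5=q, y+3=b.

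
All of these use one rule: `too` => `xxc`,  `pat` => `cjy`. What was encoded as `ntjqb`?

shake

The output letters match the input read backwards, each shifted +9: too reversed is oot. Read the word backwards and shift each letter +9.
Decoding ntjqb: shift back: n−9=e, t−9=k, j−9=a, q−9=h, b−9=s → ekahs; then reverse → shake.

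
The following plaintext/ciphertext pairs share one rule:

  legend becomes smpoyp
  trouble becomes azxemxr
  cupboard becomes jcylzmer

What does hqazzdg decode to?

The shift increases by 1 at each position, starting from +7: 7, 8, 9, ….
Decoding hqazzdg: h−7=a, q−8=i, a−9=r, z−10=p, z−11=o, d−12=r, g−13=t.

airport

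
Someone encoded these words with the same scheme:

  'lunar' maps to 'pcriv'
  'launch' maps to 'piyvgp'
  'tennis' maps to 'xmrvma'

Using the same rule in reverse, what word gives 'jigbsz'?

Shifts by position in lunar: pos 0: l→p (+4), pos 1: u→c (+8), pos 2: n→r (+4), pos 3: a→i (+8) — repeating every 2. A repeating key of period 2 is used — shifts +4, +8 over and over.
Reversing it on jigbsz: j−4=f, i−8=a, g−4=c, b−8=t, s−4=o, z−8=r.

factor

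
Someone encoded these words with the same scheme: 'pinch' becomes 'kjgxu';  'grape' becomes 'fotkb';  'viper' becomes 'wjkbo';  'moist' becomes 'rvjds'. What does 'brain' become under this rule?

iotjg

p(15)→k(10) and i(8)→j(9) fit y≡15x+19 (mod 26); the inverse of 15 mod 26 is 7. Each letter's alphabet position (a=0..z=25) is mapped through 15·x+19 mod 26 — an affine cipher.
Applying it to brain: b(1)→15·1+19≡8=i; r(17)→15·17+19≡14=o; a(0)→15·0+19≡19=t; i(8)→15·8+19≡9=j; n(13)→15·13+19≡6=g (all mod 26).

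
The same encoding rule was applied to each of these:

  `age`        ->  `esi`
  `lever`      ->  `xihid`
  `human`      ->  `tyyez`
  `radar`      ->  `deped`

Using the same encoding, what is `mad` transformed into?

The shift depends on letter class: consonant g→s is +12, but vowel a→e is +4. Vowels shift forward by 4 and consonants shift forward by 12.
For mad: m(cons)+12=y, a(vowel)+4=e, d(cons)+12=p.

yep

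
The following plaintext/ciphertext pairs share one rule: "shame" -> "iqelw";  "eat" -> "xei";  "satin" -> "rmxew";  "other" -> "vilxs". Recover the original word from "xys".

out

The output letters match the input read backwards, each shifted +4: shame reversed is emahs. The word is reversed, then every letter is shifted forward by 4.
Decoding xys: shift back: x−4=t, y−4=u, s−4=o → tuo; then reverse → out.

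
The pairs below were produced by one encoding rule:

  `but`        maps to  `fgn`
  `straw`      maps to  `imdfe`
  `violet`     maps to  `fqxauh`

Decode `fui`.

The output letters match the input read backwards, each shifted +12: but reversed is tub. Two steps: reverse the string, then apply a Caesar shift of +12.
Undoing it on fui: shift back: f−12=t, u−12=i, i−12=w → tiw; then reverse → wit.

wit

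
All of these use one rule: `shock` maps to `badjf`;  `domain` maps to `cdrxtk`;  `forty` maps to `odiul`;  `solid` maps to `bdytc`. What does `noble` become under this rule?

kdqyv

s(18)→b(1) and h(7)→a(0) fit y≡19x+23 (mod 26); the inverse of 19 mod 26 is 11. Each letter's alphabet position (a=0..z=25) is mapped through 19·x+23 mod 26 — an affine cipher.
Applying it to noble: n(13)→19·13+23≡10=k; o(14)→19·14+23≡3=d; b(1)→19·1+23≡16=q; l(11)→19·11+23≡24=y; e(4)→19·4+23≡21=v (all mod 26).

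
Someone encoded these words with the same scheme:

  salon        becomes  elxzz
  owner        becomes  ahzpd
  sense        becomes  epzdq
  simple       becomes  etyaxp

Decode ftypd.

Shifts by position in salon: pos 0: s→e (+12), pos 1: a→l (+11), pos 2: l→x (+12), pos 3: o→z (+11) — repeating every 2. The shifts repeat in a cycle of length 2: positions 0,1,… shift by +12, +11, then the pattern repeats.
Decoding ftypd: f−12=t, t−11=i, y−12=m, p−11=e, d−12=r.

timer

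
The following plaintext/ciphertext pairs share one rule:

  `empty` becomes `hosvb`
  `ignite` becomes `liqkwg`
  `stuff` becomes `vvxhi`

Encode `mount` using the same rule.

pqxpw

Shifts by position in empty: pos 0: e→h (+3), pos 1: m→o (+2), pos 2: p→s (+3), pos 3: t→v (+2) — repeating every 2. The shifts repeat in a cycle of length 2: positions 0,1,… shift by +3, +2, then the pattern repeats.
On mount: m+3=p, o+2=q, u+3=x, n+2=p, t+3=w.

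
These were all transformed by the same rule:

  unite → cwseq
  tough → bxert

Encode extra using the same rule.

In unite: u→c is +8, n→w is +9, i→s is +10, t→e is +11 — the shift increases by 1 each position. The shift increases by 1 at each position, starting from +8: 8, 9, 10, ….
Applying it to extra: e+8=m, x+9=g, t+10=d, r+11=c, a+12=m.

mgdcm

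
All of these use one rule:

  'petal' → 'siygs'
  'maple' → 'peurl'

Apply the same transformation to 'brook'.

evtur

Each letter shifts forward by (position + 3), i.e. 3, 4, 5, … — the shift grows by one for each successive letter.
On brook: b+3=e, r+4=v, o+5=t, o+6=u, k+7=r.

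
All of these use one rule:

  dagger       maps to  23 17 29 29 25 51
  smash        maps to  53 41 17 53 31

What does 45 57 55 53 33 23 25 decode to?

d(#4)→23 and a(#1)→17: differences scale by 2, so n = 2·pos + 15. With a=1..z=26, the number is 2·pos + 15.
Undoing it on 45 57 55 53 33 23 25: 45→(45−15)÷2=15=o, 57→(57−15)÷2=21=u, 55→(55−15)÷2=20=t, 53→(53−15)÷2=19=s, 33→(33−15)÷2=9=i, 23→(23−15)÷2=4=d, 25→(25−15)÷2=5=e.

outside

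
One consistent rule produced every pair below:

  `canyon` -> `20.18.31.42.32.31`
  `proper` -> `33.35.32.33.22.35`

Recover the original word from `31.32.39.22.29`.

c is letter #3 and maps to 20: an offset of 17. Letters become their 1-based position plus 17 (so a→18, b→19, …).
Reversing it on 31.32.39.22.29: 31→(31−17)÷1=14=n, 32→(32−17)÷1=15=o, 39→(39−17)÷1=22=v, 22→(22−17)÷1=5=e, 29→(29−17)÷1=12=l.

novel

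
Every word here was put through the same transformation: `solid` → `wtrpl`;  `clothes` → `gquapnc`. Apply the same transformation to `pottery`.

Letter i (0-indexed) is shifted by i+4, so successive shifts are 4, 5, 6, ….
Applying it to pottery: p+4=t, o+5=t, t+6=z, t+7=a, e+8=m, r+9=a, y+10=i.

ttzamai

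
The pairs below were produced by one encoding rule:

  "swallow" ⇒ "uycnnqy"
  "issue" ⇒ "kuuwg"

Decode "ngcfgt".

Compare letters: s→u is +2, w→y is +2, a→c is +2 — a constant shift. Each letter is shifted forward by 2 in the alphabet (a Caesar shift of +2).
Decoding ngcfgt: n−2=l, g−2=e, c−2=a, f−2=d, g−2=e, t−2=r.

leader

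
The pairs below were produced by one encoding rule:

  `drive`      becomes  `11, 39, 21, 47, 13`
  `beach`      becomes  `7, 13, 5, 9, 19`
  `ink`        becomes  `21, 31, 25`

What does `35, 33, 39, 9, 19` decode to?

Each letter becomes 2×(its alphabet position, a=1..z=26) + 3.
Undoing it on 35, 33, 39, 9, 19: 35→(35−3)÷2=16=p, 33→(33−3)÷2=15=o, 39→(39−3)÷2=18=r, 9→(9−3)÷2=3=c, 19→(19−3)÷2=8=h.

porch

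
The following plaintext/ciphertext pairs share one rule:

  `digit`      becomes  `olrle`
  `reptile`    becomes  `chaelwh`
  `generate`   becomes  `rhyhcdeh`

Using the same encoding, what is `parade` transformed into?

The shift depends on letter class: consonant d→o is +11, but vowel i→l is +3. The rule splits by letter class: vowels +3, consonants +11.
Applying it to parade: p(cons)+11=a, a(vowel)+3=d, r(cons)+11=c, a(vowel)+3=d, d(cons)+11=o, e(vowel)+3=h.

adcdoh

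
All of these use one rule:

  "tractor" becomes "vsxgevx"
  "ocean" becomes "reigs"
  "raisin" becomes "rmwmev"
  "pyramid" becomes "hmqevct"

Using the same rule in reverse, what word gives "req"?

The output letters match the input read backwards, each shifted +4: tractor reversed is rotcart. The word is reversed, then every letter is shifted forward by 4.
Undoing it on req: shift back: r−4=n, e−4=a, q−4=m → nam; then reverse → man.

man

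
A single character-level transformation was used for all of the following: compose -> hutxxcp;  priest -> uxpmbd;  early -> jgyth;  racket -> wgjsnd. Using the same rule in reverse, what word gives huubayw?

control

In compose: c→h is +5, o→u is +6, m→t is +7, p→x is +8 — the shift increases by 1 each position. Each letter shifts forward by (position + 5), i.e. 5, 6, 7, … — the shift grows by one for each successive letter.
Undoing it on huubayw: h−5=c, u−6=o, u−7=n, b−8=t, a−9=r, y−10=o, w−11=l.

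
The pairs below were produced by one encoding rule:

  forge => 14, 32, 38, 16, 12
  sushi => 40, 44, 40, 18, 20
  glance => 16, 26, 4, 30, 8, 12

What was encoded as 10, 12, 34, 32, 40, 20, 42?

deposit

With a=1..z=26, the number is 2·pos + 2.
Decoding 10, 12, 34, 32, 40, 20, 42: 10→(10−2)÷2=4=d, 12→(12−2)÷2=5=e, 34→(34−2)÷2=16=p, 32→(32−2)÷2=15=o, 40→(40−2)÷2=19=s, 20→(20−2)÷2=9=i, 42→(42−2)÷2=20=t.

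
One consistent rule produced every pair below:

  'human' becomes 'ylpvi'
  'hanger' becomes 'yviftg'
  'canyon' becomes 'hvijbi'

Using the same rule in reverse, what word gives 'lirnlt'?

unique

Treating letters as 0–25, the rule is x ↦ 19x + 21 (mod 26).
Undoing it on lirnlt: l(11)→11·(11−21)≡20=u; i(8)→11·(8−21)≡13=n; r(17)→11·(17−21)≡8=i; n(13)→11·(13−21)≡16=q; l(11)→11·(11−21)≡20=u; t(19)→11·(19−21)≡4=e (all mod 26).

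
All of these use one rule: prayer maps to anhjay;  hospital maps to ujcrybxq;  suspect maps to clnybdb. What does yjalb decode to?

Read the word backwards and shift each letter +9.
Reversing it on yjalb: shift back: y−9=p, j−9=a, a−9=r, l−9=c, b−9=s → parcs; then reverse → scrap.

scrap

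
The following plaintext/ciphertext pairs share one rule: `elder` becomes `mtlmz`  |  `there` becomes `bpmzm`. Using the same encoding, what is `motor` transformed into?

Compare letters: e→m is +8, l→t is +8, d→l is +8 — a constant shift. Each letter is shifted forward by 8 in the alphabet (a Caesar shift of +8).
On motor: m+8=u, o+8=w, t+8=b, o+8=w, r+8=z.

uwbwz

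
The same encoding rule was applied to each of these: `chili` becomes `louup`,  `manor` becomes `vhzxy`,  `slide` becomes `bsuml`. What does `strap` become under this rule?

Shifts by position in chili: pos 0: c→l (+9), pos 1: h→o (+7), pos 2: i→u (+12), pos 3: l→u (+9), pos 4: i→p (+7) — repeating every 3. It's a Vigenère-style cipher with numeric key [9,7,12]: position i shifts by key[i mod 3].
For strap: s+9=b, t+7=a, r+12=d, a+9=j, p+7=w.

badjw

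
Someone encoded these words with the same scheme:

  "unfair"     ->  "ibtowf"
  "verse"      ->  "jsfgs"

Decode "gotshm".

safety

Compare letters: u→i is +14, n→b is +14, f→t is +14 — a constant shift. It's a constant shift of +14 (ROT14).
Reversing it on gotshm: g−14=s, o−14=a, t−14=f, s−14=e, h−14=t, m−14=y.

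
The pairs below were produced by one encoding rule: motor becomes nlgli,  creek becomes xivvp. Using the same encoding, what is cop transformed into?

Each pair mirrors across the alphabet (m↔n, o↔l, t↔g): positions sum to 25. This is the alphabet-reversal cipher (Atbash): a becomes z, b becomes y, etc.
On cop: c↔x, o↔l, p↔k.

xlk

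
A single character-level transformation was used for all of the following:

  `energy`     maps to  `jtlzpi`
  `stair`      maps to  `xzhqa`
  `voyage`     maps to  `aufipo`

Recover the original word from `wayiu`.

rural

In energy: e→j is +5, n→t is +6, e→l is +7, r→z is +8 — the shift increases by 1 each position. Letter i (0-indexed) is shifted by i+5, so successive shifts are 5, 6, 7, ….
Reversing it on wayiu: w−5=r, a−6=u, y−7=r, i−8=a, u−9=l.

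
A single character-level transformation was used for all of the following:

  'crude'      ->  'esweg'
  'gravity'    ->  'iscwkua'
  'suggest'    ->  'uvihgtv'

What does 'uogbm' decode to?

Shifts by position in crude: pos 0: c→e (+2), pos 1: r→s (+1), pos 2: u→w (+2), pos 3: d→e (+1) — repeating every 2. The shifts repeat in a cycle of length 2: positions 0,1,… shift by +2, +1, then the pattern repeats.
Undoing it on uogbm: u−2=s, o−1=n, g−2=e, b−1=a, m−2=k.

sneak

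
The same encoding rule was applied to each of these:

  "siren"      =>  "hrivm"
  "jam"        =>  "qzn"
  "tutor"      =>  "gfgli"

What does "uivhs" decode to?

Each pair mirrors across the alphabet (s↔h, i↔r, r↔i): positions sum to 25. This is the alphabet-reversal cipher (Atbash): a becomes z, b becomes y, etc.
Decoding uivhs: u↔f, i↔r, v↔e, h↔s, s↔h.

fresh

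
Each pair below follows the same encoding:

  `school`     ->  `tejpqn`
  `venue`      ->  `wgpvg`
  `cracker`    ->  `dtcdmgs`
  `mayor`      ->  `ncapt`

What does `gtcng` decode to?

frame

It's a Vigenère-style cipher with numeric key [1,2,2]: position i shifts by key[i mod 3].
Reversing it on gtcng: g−1=f, t−2=r, c−2=a, n−1=m, g−2=e.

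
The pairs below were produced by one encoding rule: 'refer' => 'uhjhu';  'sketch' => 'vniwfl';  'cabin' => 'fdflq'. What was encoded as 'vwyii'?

stuff

Shifts by position in refer: pos 0: r→u (+3), pos 1: e→h (+3), pos 2: f→j (+4), pos 3: e→h (+3), pos 4: r→u (+3) — repeating every 3. It's a Vigenère-style cipher with numeric key [3,3,4]: position i shifts by key[i mod 3].
Reversing it on vwyii: v−3=s, w−3=t, y−4=u, i−3=f, i−3=f.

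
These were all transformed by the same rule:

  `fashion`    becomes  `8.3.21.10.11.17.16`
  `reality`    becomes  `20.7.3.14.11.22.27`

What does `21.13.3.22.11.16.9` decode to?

skating

Letters become their 1-based position plus 2 (so a→3, b→4, …).
Undoing it on 21.13.3.22.11.16.9: 21→(21−2)÷1=19=s, 13→(13−2)÷1=11=k, 3→(3−2)÷1=1=a, 22→(22−2)÷1=20=t, 11→(11−2)÷1=9=i, 16→(16−2)÷1=14=n, 9→(9−2)÷1=7=g.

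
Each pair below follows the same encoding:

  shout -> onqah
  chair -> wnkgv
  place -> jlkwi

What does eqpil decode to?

model

Each letter's alphabet position (a=0..z=25) is mapped through 19·x+10 mod 26 — an affine cipher.
Reversing it on eqpil: e(4)→11·(4−10)≡12=m; q(16)→11·(16−10)≡14=o; p(15)→11·(15−10)≡3=d; i(8)→11·(8−10)≡4=e; l(11)→11·(11−10)≡11=l (all mod 26).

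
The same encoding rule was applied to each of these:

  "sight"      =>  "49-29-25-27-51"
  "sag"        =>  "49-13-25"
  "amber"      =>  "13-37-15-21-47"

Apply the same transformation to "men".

Each letter becomes 2×(its alphabet position, a=1..z=26) + 11.
On men: m=13→37, e=5→21, n=14→39.

37-21-39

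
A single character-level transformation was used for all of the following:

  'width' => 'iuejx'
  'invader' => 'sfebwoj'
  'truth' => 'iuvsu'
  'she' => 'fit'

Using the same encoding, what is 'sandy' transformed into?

zeobt

Read the word backwards and shift each letter +1.
Applying it to sandy: reverse → ydnas; then shift: y+1=z, d+1=e, n+1=o, a+1=b, s+1=t.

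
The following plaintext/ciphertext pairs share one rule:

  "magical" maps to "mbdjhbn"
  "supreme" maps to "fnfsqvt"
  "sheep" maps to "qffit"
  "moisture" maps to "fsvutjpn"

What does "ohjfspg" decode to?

The output letters match the input read backwards, each shifted +1: magical reversed is lacigam. Read the word backwards and shift each letter +1.
Decoding ohjfspg: shift back: o−1=n, h−1=g, j−1=i, f−1=e, s−1=r, p−1=o, g−1=f → ngierof; then reverse → foreign.

foreign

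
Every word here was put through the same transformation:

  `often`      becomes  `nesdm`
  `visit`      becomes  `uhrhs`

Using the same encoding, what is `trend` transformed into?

Compare letters: o→n is +25, f→e is +25, t→s is +25 — a constant shift. It's a constant shift of +25 (ROT25).
Applying it to trend: t+25=s, r+25=q, e+25=d, n+25=m, d+25=c.

sqdmc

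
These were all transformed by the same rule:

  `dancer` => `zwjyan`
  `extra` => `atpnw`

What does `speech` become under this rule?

olaayd

Compare letters: d→z is +22, a→w is +22, n→j is +22 — a constant shift. It's a constant shift of +22 (ROT22).
On speech: s+22=o, p+22=l, e+22=a, e+22=a, c+22=y, h+22=d.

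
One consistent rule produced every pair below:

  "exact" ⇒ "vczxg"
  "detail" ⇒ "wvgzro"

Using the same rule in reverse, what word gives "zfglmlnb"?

Each pair mirrors across the alphabet (e↔v, x↔c, a↔z): positions sum to 25. Letters are reflected about the middle of the alphabet (position → 25−position): Atbash.
Decoding zfglmlnb: z↔a, f↔u, g↔t, l↔o, m↔n, l↔o, n↔m, b↔y.

autonomy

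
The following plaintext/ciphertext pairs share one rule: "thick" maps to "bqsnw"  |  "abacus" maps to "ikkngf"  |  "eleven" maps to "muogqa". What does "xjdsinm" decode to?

In thick: t→b is +8, h→q is +9, i→s is +10, c→n is +11 — the shift increases by 1 each position. Each letter shifts forward by (position + 8), i.e. 8, 9, 10, … — the shift grows by one for each successive letter.
Reversing it on xjdsinm: x−8=p, j−9=a, d−10=t, s−11=h, i−12=w, n−13=a, m−14=y.

pathway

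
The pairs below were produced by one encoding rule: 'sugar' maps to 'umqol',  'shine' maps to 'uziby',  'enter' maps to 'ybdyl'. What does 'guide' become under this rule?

qmipy

This is an affine cipher: with a=0,…,z=25, each position x becomes (9x+14) mod 26.
Applying it to guide: g(6)→9·6+14≡16=q; u(20)→9·20+14≡12=m; i(8)→9·8+14≡8=i; d(3)→9·3+14≡15=p; e(4)→9·4+14≡24=y (all mod 26).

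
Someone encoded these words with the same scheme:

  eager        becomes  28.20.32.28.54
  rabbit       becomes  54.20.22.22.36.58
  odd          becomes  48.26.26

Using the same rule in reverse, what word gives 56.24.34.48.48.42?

e(#5)→28 and a(#1)→20: differences scale by 2, so n = 2·pos + 18. Each letter becomes 2×(its alphabet position, a=1..z=26) + 18.
Undoing it on 56.24.34.48.48.42: 56→(56−18)÷2=19=s, 24→(24−18)÷2=3=c, 34→(34−18)÷2=8=h, 48→(48−18)÷2=15=o, 48→(48−18)÷2=15=o, 42→(42−18)÷2=12=l.

school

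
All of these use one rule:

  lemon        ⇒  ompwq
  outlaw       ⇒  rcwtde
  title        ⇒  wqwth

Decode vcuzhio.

Shifts by position in lemon: pos 0: l→o (+3), pos 1: e→m (+8), pos 2: m→p (+3), pos 3: o→w (+8) — repeating every 2. A repeating key of period 2 is used — shifts +3, +8 over and over.
Decoding vcuzhio: v−3=s, c−8=u, u−3=r, z−8=r, h−3=e, i−8=a, o−3=l.

surreal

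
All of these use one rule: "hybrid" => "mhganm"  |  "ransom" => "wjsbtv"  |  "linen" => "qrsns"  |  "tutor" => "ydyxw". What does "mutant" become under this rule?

rdyjsc

Shifts by position in hybrid: pos 0: h→m (+5), pos 1: y→h (+9), pos 2: b→g (+5), pos 3: r→a (+9) — repeating every 2. The shifts repeat in a cycle of length 2: positions 0,1,… shift by +5, +9, then the pattern repeats.
For mutant: m+5=r, u+9=d, t+5=y, a+9=j, n+5=s, t+9=c.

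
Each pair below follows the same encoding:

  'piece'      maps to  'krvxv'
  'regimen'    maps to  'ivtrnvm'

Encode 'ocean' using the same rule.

lxvzm

Each pair mirrors across the alphabet (p↔k, i↔r, e↔v): positions sum to 25. This is the alphabet-reversal cipher (Atbash): a becomes z, b becomes y, etc.
On ocean: o↔l, c↔x, e↔v, a↔z, n↔m.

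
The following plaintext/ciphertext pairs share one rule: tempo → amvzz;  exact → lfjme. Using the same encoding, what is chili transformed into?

jprvt

Each letter shifts forward by (position + 7), i.e. 7, 8, 9, … — the shift grows by one for each successive letter.
For chili: c+7=j, h+8=p, i+9=r, l+10=v, i+11=t.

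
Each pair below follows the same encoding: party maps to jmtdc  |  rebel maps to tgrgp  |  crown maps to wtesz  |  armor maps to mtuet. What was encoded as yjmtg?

spare

p(15)→j(9) and a(0)→m(12) fit y≡5x+12 (mod 26); the inverse of 5 mod 26 is 21. Treating letters as 0–25, the rule is x ↦ 5x + 12 (mod 26).
Reversing it on yjmtg: y(24)→21·(24−12)≡18=s; j(9)→21·(9−12)≡15=p; m(12)→21·(12−12)≡0=a; t(19)→21·(19−12)≡17=r; g(6)→21·(6−12)≡4=e (all mod 26).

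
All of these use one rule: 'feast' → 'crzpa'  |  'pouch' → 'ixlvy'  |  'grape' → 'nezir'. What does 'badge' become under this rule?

f(5)→c(2) and e(4)→r(17) fit y≡11x+25 (mod 26); the inverse of 11 mod 26 is 19. This is an affine cipher: with a=0,…,z=25, each position x becomes (11x+25) mod 26.
For badge: b(1)→11·1+25≡10=k; a(0)→11·0+25≡25=z; d(3)→11·3+25≡6=g; g(6)→11·6+25≡13=n; e(4)→11·4+25≡17=r (all mod 26).

kzgnr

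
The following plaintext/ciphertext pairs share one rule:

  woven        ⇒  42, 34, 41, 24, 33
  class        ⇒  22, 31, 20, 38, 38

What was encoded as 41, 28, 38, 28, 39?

visit

w is letter #23 and maps to 42: an offset of 19. Each letter is replaced by its alphabet position (a=1..z=26) + 19.
Decoding 41, 28, 38, 28, 39: 41→(41−19)÷1=22=v, 28→(28−19)÷1=9=i, 38→(38−19)÷1=19=s, 28→(28−19)÷1=9=i, 39→(39−19)÷1=20=t.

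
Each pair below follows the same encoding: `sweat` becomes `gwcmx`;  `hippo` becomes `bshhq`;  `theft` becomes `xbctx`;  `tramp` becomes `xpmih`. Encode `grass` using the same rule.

Treating letters as 0–25, the rule is x ↦ 17x + 12 (mod 26).
Applying it to grass: g(6)→17·6+12≡10=k; r(17)→17·17+12≡15=p; a(0)→17·0+12≡12=m; s(18)→17·18+12≡6=g; s(18)→17·18+12≡6=g (all mod 26).

kpmgg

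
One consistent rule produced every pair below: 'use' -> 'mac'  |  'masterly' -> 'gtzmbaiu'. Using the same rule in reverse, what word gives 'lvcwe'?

Two steps: reverse the string, then apply a Caesar shift of +8.
Decoding lvcwe: shift back: l−8=d, v−8=n, c−8=u, w−8=o, e−8=w → dnuow; then reverse → wound.

wound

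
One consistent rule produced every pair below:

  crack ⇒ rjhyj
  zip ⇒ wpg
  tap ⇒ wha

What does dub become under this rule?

The output letters match the input read backwards, each shifted +7: crack reversed is kcarc. Read the word backwards and shift each letter +7.
On dub: reverse → bud; then shift: b+7=i, u+7=b, d+7=k.

ibk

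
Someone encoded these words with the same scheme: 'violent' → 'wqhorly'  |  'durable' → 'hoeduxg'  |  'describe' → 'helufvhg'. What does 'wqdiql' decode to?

infant

The output letters match the input read backwards, each shifted +3: violent reversed is tneloiv. The word is reversed, then every letter is shifted forward by 3.
Undoing it on wqdiql: shift back: w−3=t, q−3=n, d−3=a, i−3=f, q−3=n, l−3=i → tnafni; then reverse → infant.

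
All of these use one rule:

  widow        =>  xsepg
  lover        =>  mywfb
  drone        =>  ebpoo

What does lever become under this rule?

mowfb

Shifts by position in widow: pos 0: w→x (+1), pos 1: i→s (+10), pos 2: d→e (+1), pos 3: o→p (+1), pos 4: w→g (+10) — repeating every 3. The shifts repeat in a cycle of length 3: positions 0,1,… shift by +1, +10, +1, then the pattern repeats.
Applying it to lever: l+1=m, e+10=o, v+1=w, e+1=f, r+10=b.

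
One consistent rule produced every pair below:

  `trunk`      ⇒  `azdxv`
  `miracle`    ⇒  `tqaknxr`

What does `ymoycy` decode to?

The shift increases by 1 at each position, starting from +7: 7, 8, 9, ….
Decoding ymoycy: y−7=r, m−8=e, o−9=f, y−10=o, c−11=r, y−12=m.

reform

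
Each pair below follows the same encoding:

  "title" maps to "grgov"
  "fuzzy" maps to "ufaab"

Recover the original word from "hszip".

Each pair mirrors across the alphabet (t↔g, i↔r, t↔g): positions sum to 25. Each letter is replaced by its mirror in the alphabet: a↔z, b↔y, c↔x, and so on (the Atbash cipher).
Decoding hszip: h↔s, s↔h, z↔a, i↔r, p↔k.

shark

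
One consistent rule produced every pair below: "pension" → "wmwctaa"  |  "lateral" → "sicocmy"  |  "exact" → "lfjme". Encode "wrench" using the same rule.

dznxnt

In pension: p→w is +7, e→m is +8, n→w is +9, s→c is +10 — the shift increases by 1 each position. The shift increases by 1 at each position, starting from +7: 7, 8, 9, ….
Applying it to wrench: w+7=d, r+8=z, e+9=n, n+10=x, c+11=n, h+12=t.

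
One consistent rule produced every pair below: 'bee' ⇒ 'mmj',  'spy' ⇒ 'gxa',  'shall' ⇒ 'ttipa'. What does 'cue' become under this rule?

Two steps: reverse the string, then apply a Caesar shift of +8.
On cue: reverse → euc; then shift: e+8=m, u+8=c, c+8=k.

mck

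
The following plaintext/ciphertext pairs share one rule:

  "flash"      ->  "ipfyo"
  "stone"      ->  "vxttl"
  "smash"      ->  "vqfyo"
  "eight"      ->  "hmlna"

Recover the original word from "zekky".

wafer

In flash: f→i is +3, l→p is +4, a→f is +5, s→y is +6 — the shift increases by 1 each position. Each letter shifts forward by (position + 3), i.e. 3, 4, 5, … — the shift grows by one for each successive letter.
Reversing it on zekky: z−3=w, e−4=a, k−5=f, k−6=e, y−7=r.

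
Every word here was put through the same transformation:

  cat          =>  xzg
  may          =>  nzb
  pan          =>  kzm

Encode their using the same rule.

Letters are reflected about the middle of the alphabet (position → 25−position): Atbash.
On their: t↔g, h↔s, e↔v, i↔r, r↔i.

gsvri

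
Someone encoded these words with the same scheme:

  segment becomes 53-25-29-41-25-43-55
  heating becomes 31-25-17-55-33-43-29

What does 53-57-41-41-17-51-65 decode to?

With a=1..z=26, the number is 2·pos + 15.
Reversing it on 53-57-41-41-17-51-65: 53→(53−15)÷2=19=s, 57→(57−15)÷2=21=u, 41→(41−15)÷2=13=m, 41→(41−15)÷2=13=m, 17→(17−15)÷2=1=a, 51→(51−15)÷2=18=r, 65→(65−15)÷2=25=y.

summary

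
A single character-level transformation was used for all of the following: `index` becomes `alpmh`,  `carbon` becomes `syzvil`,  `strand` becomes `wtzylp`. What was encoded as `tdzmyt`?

threat

Treating letters as 0–25, the rule is x ↦ 23x + 24 (mod 26).
Decoding tdzmyt: t(19)→17·(19−24)≡19=t; d(3)→17·(3−24)≡7=h; z(25)→17·(25−24)≡17=r; m(12)→17·(12−24)≡4=e; y(24)→17·(24−24)≡0=a; t(19)→17·(19−24)≡19=t (all mod 26).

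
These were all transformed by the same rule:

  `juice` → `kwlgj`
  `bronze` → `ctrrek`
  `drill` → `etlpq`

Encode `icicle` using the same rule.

In juice: j→k is +1, u→w is +2, i→l is +3, c→g is +4 — the shift increases by 1 each position. Letter i (0-indexed) is shifted by i+1, so successive shifts are 1, 2, 3, ….
Applying it to icicle: i+1=j, c+2=e, i+3=l, c+4=g, l+5=q, e+6=k.

jelgqk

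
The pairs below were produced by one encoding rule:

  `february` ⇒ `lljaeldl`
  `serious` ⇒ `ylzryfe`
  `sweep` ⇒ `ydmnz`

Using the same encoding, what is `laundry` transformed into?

The shift increases by 1 at each position, starting from +6: 6, 7, 8, ….
On laundry: l+6=r, a+7=h, u+8=c, n+9=w, d+10=n, r+11=c, y+12=k.

rhcwnck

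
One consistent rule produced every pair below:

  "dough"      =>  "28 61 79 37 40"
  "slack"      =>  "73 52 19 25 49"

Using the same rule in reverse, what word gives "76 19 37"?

tag

d(#4)→28 and o(#15)→61: differences scale by 3, so n = 3·pos + 16. Each letter becomes 3×(its alphabet position, a=1..z=26) + 16.
Reversing it on 76 19 37: 76→(76−16)÷3=20=t, 19→(19−16)÷3=1=a, 37→(37−16)÷3=7=g.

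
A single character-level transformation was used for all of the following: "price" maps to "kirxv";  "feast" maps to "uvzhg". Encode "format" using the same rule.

ulinzg

Each pair mirrors across the alphabet (p↔k, r↔i, i↔r): positions sum to 25. Each letter is replaced by its mirror in the alphabet: a↔z, b↔y, c↔x, and so on (the Atbash cipher).
For format: f↔u, o↔l, r↔i, m↔n, a↔z, t↔g.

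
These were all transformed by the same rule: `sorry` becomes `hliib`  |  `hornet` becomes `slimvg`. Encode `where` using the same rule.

Each pair mirrors across the alphabet (s↔h, o↔l, r↔i): positions sum to 25. Each letter is replaced by its mirror in the alphabet: a↔z, b↔y, c↔x, and so on (the Atbash cipher).
On where: w↔d, h↔s, e↔v, r↔i, e↔v.

dsviv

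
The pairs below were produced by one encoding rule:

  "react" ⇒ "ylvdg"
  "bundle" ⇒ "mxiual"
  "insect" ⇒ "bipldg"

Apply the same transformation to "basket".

mvpjlg

r(17)→y(24) and e(4)→l(11) fit y≡17x+21 (mod 26); the inverse of 17 mod 26 is 23. This is an affine cipher: with a=0,…,z=25, each position x becomes (17x+21) mod 26.
For basket: b(1)→17·1+21≡12=m; a(0)→17·0+21≡21=v; s(18)→17·18+21≡15=p; k(10)→17·10+21≡9=j; e(4)→17·4+21≡11=l; t(19)→17·19+21≡6=g (all mod 26).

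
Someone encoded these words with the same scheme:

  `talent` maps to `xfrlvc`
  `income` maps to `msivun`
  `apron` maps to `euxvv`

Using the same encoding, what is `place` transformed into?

tqgjm

In talent: t→x is +4, a→f is +5, l→r is +6, e→l is +7 — the shift increases by 1 each position. Letter i (0-indexed) is shifted by i+4, so successive shifts are 4, 5, 6, ….
Applying it to place: p+4=t, l+5=q, a+6=g, c+7=j, e+8=m.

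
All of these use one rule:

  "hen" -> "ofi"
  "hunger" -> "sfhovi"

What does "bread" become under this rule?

ebfsc

The output letters match the input read backwards, each shifted +1: hen reversed is neh. Two steps: reverse the string, then apply a Caesar shift of +1.
Applying it to bread: reverse → daerb; then shift: d+1=e, a+1=b, e+1=f, r+1=s, b+1=c.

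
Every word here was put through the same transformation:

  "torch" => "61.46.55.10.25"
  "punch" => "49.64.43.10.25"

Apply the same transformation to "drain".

With a=1..z=26, the number is 3·pos + 1.
For drain: d=4→13, r=18→55, a=1→4, i=9→28, n=14→43.

13.55.4.28.43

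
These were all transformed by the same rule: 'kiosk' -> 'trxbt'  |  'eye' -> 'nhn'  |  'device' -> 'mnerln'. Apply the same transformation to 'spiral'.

Compare letters: k→t is +9, i→r is +9, o→x is +9 — a constant shift. This is a Caesar cipher with shift 9.
For spiral: s+9=b, p+9=y, i+9=r, r+9=a, a+9=j, l+9=u.

byraju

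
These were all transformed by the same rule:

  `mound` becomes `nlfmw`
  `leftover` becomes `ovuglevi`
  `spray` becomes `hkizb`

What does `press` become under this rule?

Each pair mirrors across the alphabet (m↔n, o↔l, u↔f): positions sum to 25. Letters are reflected about the middle of the alphabet (position → 25−position): Atbash.
On press: p↔k, r↔i, e↔v, s↔h, s↔h.

kivhh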